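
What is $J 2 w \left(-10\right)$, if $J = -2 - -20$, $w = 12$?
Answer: $-4320$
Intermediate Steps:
$J = 18$ ($J = -2 + 20 = 18$)
$J 2 w \left(-10\right) = 18 \cdot 2 \cdot 12 \left(-10\right) = 18 \cdot 24 \left(-10\right) = 18 \left(-240\right) = -4320$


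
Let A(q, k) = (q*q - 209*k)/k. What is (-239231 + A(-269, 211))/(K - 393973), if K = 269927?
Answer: 50449479/26173706 ≈ 1.9275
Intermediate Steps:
A(q, k) = (q² - 209*k)/k
(-239231 + A(-269, 211))/(K - 393973) = (-239231 + (-209 + (-269)²/211))/(269927 - 393973) = (-239231 + (-209 + (1/211)*72361))/(-124046) = (-239231 + (-209 + 72361/211))*(-1/124046) = (-239231 + 28262/211)*(-1/124046) = -50449479/211*(-1/124046) = 50449479/26173706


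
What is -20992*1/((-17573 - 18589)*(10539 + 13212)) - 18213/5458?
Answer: -190765043435/57168134478 ≈ -3.3369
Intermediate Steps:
-20992*1/((-17573 - 18589)*(10539 + 13212)) - 18213/5458 = -20992/((-36162*23751)) - 18213*1/5458 = -20992/(-858883662) - 18213/5458 = -20992*(-1/858883662) - 18213/5458 = 256/10474191 - 18213/5458 = -190765043435/57168134478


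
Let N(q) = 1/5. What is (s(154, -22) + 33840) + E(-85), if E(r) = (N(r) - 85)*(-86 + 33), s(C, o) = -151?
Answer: 190917/5 ≈ 38183.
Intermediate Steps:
N(q) = ⅕
E(r) = 22472/5 (E(r) = (⅕ - 85)*(-86 + 33) = -424/5*(-53) = 22472/5)
(s(154, -22) + 33840) + E(-85) = (-151 + 33840) + 22472/5 = 33689 + 22472/5 = 190917/5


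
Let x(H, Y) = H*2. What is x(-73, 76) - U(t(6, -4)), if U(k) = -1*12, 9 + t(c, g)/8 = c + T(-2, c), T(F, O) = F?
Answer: -134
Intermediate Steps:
t(c, g) = -88 + 8*c (t(c, g) = -72 + 8*(c - 2) = -72 + 8*(-2 + c) = -72 + (-16 + 8*c) = -88 + 8*c)
U(k) = -12
x(H, Y) = 2*H
x(-73, 76) - U(t(6, -4)) = 2*(-73) - 1*(-12) = -146 + 12 = -134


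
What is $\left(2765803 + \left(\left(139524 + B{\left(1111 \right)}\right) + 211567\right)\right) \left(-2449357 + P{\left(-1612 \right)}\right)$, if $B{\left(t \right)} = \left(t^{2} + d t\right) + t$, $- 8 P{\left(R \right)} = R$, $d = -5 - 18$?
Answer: $- \frac{21193879780403}{2} \approx -1.0597 \cdot 10^{13}$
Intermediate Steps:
$d = -23$ ($d = -5 - 18 = -23$)
$P{\left(R \right)} = - \frac{R}{8}$
$B{\left(t \right)} = t^{2} - 22 t$ ($B{\left(t \right)} = \left(t^{2} - 23 t\right) + t = t^{2} - 22 t$)
$\left(2765803 + \left(\left(139524 + B{\left(1111 \right)}\right) + 211567\right)\right) \left(-2449357 + P{\left(-1612 \right)}\right) = \left(2765803 + \left(\left(139524 + 1111 \left(-22 + 1111\right)\right) + 211567\right)\right) \left(-2449357 - - \frac{403}{2}\right) = \left(2765803 + \left(\left(139524 + 1111 \cdot 1089\right) + 211567\right)\right) \left(-2449357 + \frac{403}{2}\right) = \left(2765803 + \left(\left(139524 + 1209879\right) + 211567\right)\right) \left(- \frac{4898311}{2}\right) = \left(2765803 + \left(1349403 + 211567\right)\right) \left(- \frac{4898311}{2}\right) = \left(2765803 + 1560970\right) \left(- \frac{4898311}{2}\right) = 4326773 \left(- \frac{4898311}{2}\right) = - \frac{21193879780403}{2}$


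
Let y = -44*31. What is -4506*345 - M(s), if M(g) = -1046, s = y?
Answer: -1553524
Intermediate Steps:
y = -1364
s = -1364
-4506*345 - M(s) = -4506*345 - 1*(-1046) = -1554570 + 1046 = -1553524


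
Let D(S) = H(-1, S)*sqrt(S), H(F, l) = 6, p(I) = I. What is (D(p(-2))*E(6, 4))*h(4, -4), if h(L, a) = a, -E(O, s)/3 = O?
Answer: 432*I*sqrt(2) ≈ 610.94*I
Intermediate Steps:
E(O, s) = -3*O
D(S) = 6*sqrt(S)
(D(p(-2))*E(6, 4))*h(4, -4) = ((6*sqrt(-2))*(-3*6))*(-4) = ((6*(I*sqrt(2)))*(-18))*(-4) = ((6*I*sqrt(2))*(-18))*(-4) = -108*I*sqrt(2)*(-4) = 432*I*sqrt(2)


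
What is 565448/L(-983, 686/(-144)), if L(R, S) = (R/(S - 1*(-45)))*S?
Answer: 1638102856/337169 ≈ 4858.4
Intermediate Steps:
L(R, S) = R*S/(45 + S) (L(R, S) = (R/(S + 45))*S = (R/(45 + S))*S = R*S/(45 + S))
565448/L(-983, 686/(-144)) = 565448/((-983*686/(-144)/(45 + 686/(-144)))) = 565448/((-983*686*(-1/144)/(45 + 686*(-1/144)))) = 565448/((-983*(-343/72)/(45 - 343/72))) = 565448/((-983*(-343/72)/2897/72)) = 565448/((-983*(-343/72)*72/2897)) = 565448/(337169/2897) = 565448*(2897/337169) = 1638102856/337169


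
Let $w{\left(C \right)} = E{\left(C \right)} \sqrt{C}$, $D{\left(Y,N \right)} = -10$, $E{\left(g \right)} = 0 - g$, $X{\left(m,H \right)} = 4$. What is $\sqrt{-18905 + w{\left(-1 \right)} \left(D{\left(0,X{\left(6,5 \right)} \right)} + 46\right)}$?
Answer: $\sqrt{-18905 + 36 i} \approx 0.131 + 137.5 i$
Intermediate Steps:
$E{\left(g \right)} = - g$
$w{\left(C \right)} = - C^{\frac{3}{2}}$ ($w{\left(C \right)} = - C \sqrt{C} = - C^{\frac{3}{2}}$)
$\sqrt{-18905 + w{\left(-1 \right)} \left(D{\left(0,X{\left(6,5 \right)} \right)} + 46\right)} = \sqrt{-18905 + - \left(-1\right)^{\frac{3}{2}} \left(-10 + 46\right)} = \sqrt{-18905 + - \left(-1\right) i 36} = \sqrt{-18905 + i 36} = \sqrt{-18905 + 36 i}$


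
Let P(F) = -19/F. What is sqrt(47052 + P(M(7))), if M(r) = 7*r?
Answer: sqrt(2305529)/7 ≈ 216.91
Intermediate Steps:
sqrt(47052 + P(M(7))) = sqrt(47052 - 19/(7*7)) = sqrt(47052 - 19/49) = sqrt(2305529/49) = sqrt(2305529)/7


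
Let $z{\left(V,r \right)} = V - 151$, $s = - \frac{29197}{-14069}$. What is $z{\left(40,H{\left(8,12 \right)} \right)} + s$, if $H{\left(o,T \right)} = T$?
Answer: $- \frac{1532462}{14069} \approx -108.92$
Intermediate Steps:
$s = \frac{29197}{14069}$ ($s = \left(-29197\right) \left(- \frac{1}{14069}\right) = \frac{29197}{14069} \approx 2.0753$)
$z{\left(V,r \right)} = -151 + V$
$z{\left(40,H{\left(8,12 \right)} \right)} + s = \left(-151 + 40\right) + \frac{29197}{14069} = -111 + \frac{29197}{14069} = - \frac{1532462}{14069}$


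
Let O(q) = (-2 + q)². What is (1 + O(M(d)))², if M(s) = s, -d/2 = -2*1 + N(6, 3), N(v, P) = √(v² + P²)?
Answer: 37105 - 8880*√5 ≈ 17249.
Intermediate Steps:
N(v, P) = √(P² + v²)
d = 4 - 6*√5 (d = -2*(-2*1 + √(3² + 6²)) = -2*(-2 + √(9 + 36)) = -2*(-2 + √45) = -2*(-2 + 3*√5) = 4 - 6*√5 ≈ -9.4164)
(1 + O(M(d)))² = (1 + (-2 + (4 - 6*√5))²)² = (1 + (2 - 6*√5)²)²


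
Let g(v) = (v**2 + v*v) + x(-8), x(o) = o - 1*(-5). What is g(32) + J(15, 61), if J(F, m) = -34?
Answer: 2011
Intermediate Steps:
x(o) = 5 + o (x(o) = o + 5 = 5 + o)
g(v) = -3 + 2*v**2 (g(v) = (v**2 + v*v) + (5 - 8) = (v**2 + v**2) - 3 = 2*v**2 - 3 = -3 + 2*v**2)
g(32) + J(15, 61) = (-3 + 2*32**2) - 34 = (-3 + 2*1024) - 34 = (-3 + 2048) - 34 = 2045 - 34 = 2011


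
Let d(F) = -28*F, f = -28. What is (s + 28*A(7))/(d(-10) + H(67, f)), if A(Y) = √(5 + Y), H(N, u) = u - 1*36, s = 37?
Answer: 37/216 + 7*√3/27 ≈ 0.62035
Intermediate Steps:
H(N, u) = -36 + u (H(N, u) = u - 36 = -36 + u)
(s + 28*A(7))/(d(-10) + H(67, f)) = (37 + 28*√(5 + 7))/(-28*(-10) + (-36 - 28)) = (37 + 28*√12)/(280 - 64) = (37 + 28*(2*√3))/216 = (37 + 56*√3)*(1/216) = 37/216 + 7*√3/27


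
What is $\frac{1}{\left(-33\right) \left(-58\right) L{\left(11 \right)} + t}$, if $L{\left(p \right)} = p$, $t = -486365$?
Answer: $- \frac{1}{465311} \approx -2.1491 \cdot 10^{-6}$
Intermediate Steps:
$\frac{1}{\left(-33\right) \left(-58\right) L{\left(11 \right)} + t} = \frac{1}{\left(-33\right) \left(-58\right) 11 - 486365} = \frac{1}{1914 \cdot 11 - 486365} = \frac{1}{21054 - 486365} = \frac{1}{-465311} = - \frac{1}{465311}$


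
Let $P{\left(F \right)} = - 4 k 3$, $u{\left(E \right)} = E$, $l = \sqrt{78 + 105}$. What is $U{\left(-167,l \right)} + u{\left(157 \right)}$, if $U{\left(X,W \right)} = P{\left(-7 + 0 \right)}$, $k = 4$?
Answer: $109$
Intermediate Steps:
$l = \sqrt{183} \approx 13.528$
$P{\left(F \right)} = -48$ ($P{\left(F \right)} = \left(-4\right) 4 \cdot 3 = \left(-16\right) 3 = -48$)
$U{\left(X,W \right)} = -48$
$U{\left(-167,l \right)} + u{\left(157 \right)} = -48 + 157 = 109$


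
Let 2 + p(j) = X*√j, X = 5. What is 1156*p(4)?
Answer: 9248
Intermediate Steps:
p(j) = -2 + 5*√j
1156*p(4) = 1156*(-2 + 5*√4) = 1156*(-2 + 5*2) = 1156*(-2 + 10) = 1156*8 = 9248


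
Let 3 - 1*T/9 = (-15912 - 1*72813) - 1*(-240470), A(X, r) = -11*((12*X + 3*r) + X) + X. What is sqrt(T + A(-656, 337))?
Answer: I*sqrt(1283647) ≈ 1133.0*I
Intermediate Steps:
A(X, r) = -142*X - 33*r (A(X, r) = -11*((3*r + 12*X) + X) + X = -11*(3*r + 13*X) + X = (-143*X - 33*r) + X = -142*X - 33*r)
T = -1365678 (T = 27 - 9*((-15912 - 1*72813) - 1*(-240470)) = 27 - 9*((-15912 - 72813) + 240470) = 27 - 9*(-88725 + 240470) = 27 - 9*151745 = 27 - 1365705 = -1365678)
sqrt(T + A(-656, 337)) = sqrt(-1365678 + (-142*(-656) - 33*337)) = sqrt(-1365678 + (93152 - 11121)) = sqrt(-1365678 + 82031) = sqrt(-1283647) = I*sqrt(1283647)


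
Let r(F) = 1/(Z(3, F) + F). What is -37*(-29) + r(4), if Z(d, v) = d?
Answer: 7512/7 ≈ 1073.1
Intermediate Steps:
r(F) = 1/(3 + F)
-37*(-29) + r(4) = -37*(-29) + 1/(3 + 4) = 1073 + 1/7 = 1073 + ⅐ = 7512/7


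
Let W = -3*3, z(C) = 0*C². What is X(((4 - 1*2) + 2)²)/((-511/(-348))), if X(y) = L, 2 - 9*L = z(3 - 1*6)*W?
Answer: 232/1533 ≈ 0.15134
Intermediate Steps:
z(C) = 0
W = -9
L = 2/9 (L = 2/9 - 0*(-9) = 2/9 - ⅑*0 = 2/9 + 0 = 2/9 ≈ 0.22222)
X(y) = 2/9
X(((4 - 1*2) + 2)²)/((-511/(-348))) = 2/(9*((-511/(-348)))) = 2/(9*((-511*(-1/348)))) = 2/(9*(511/348)) = (2/9)*(348/511) = 232/1533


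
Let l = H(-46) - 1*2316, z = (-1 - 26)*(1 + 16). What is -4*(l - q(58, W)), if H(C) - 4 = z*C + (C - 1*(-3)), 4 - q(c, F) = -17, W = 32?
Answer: -74952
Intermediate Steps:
q(c, F) = 21 (q(c, F) = 4 - 1*(-17) = 4 + 17 = 21)
z = -459 (z = -27*17 = -459)
H(C) = 7 - 458*C (H(C) = 4 + (-459*C + (C - 1*(-3))) = 4 + (-459*C + (C + 3)) = 4 + (-459*C + (3 + C)) = 4 + (3 - 458*C) = 7 - 458*C)
l = 18759 (l = (7 - 458*(-46)) - 1*2316 = (7 + 21068) - 2316 = 21075 - 2316 = 18759)
-4*(l - q(58, W)) = -4*(18759 - 1*21) = -4*(18759 - 21) = -4*18738 = -74952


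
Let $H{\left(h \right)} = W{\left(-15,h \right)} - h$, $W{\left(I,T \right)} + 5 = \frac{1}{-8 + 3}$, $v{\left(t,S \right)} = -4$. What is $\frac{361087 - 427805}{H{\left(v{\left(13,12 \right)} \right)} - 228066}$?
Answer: $\frac{166795}{570168} \approx 0.29254$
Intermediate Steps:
$W{\left(I,T \right)} = - \frac{26}{5}$ ($W{\left(I,T \right)} = -5 + \frac{1}{-8 + 3} = -5 + \frac{1}{-5} = -5 - \frac{1}{5} = - \frac{26}{5}$)
$H{\left(h \right)} = - \frac{26}{5} - h$
$\frac{361087 - 427805}{H{\left(v{\left(13,12 \right)} \right)} - 228066} = \frac{361087 - 427805}{\left(- \frac{26}{5} - -4\right) - 228066} = - \frac{66718}{\left(- \frac{26}{5} + 4\right) - 228066} = - \frac{66718}{- \frac{6}{5} - 228066} = - \frac{66718}{- \frac{1140336}{5}} = \left(-66718\right) \left(- \frac{5}{1140336}\right) = \frac{166795}{570168}$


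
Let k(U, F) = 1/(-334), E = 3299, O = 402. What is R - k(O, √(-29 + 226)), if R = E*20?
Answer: 22037321/334 ≈ 65980.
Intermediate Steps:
k(U, F) = -1/334
R = 65980 (R = 3299*20 = 65980)
R - k(O, √(-29 + 226)) = 65980 - 1*(-1/334) = 65980 + 1/334 = 22037321/334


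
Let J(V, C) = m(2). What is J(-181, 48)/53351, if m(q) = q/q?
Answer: 1/53351 ≈ 1.8744e-5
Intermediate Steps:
m(q) = 1
J(V, C) = 1
J(-181, 48)/53351 = 1/53351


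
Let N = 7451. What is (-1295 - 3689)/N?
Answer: -4984/7451 ≈ -0.66890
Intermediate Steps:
(-1295 - 3689)/N = (-1295 - 3689)/7451 = -4984*1/7451 = -4984/7451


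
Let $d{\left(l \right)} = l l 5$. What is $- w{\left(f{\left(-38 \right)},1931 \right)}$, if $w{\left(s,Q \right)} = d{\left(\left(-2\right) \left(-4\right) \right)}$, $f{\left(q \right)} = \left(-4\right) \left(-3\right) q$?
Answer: $-320$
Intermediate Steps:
$d{\left(l \right)} = 5 l^{2}$ ($d{\left(l \right)} = l^{2} \cdot 5 = 5 l^{2}$)
$f{\left(q \right)} = 12 q$
$w{\left(s,Q \right)} = 320$ ($w{\left(s,Q \right)} = 5 \left(\left(-2\right) \left(-4\right)\right)^{2} = 5 \cdot 8^{2} = 5 \cdot 64 = 320$)
$- w{\left(f{\left(-38 \right)},1931 \right)} = \left(-1\right) 320 = -320$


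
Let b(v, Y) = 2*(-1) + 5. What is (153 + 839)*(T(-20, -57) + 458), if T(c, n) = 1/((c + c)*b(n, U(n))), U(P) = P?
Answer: 6814916/15 ≈ 4.5433e+5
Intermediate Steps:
b(v, Y) = 3 (b(v, Y) = -2 + 5 = 3)
T(c, n) = 1/(6*c) (T(c, n) = 1/((c + c)*3) = (⅓)/(2*c) = (1/(2*c))*(⅓) = 1/(6*c))
(153 + 839)*(T(-20, -57) + 458) = (153 + 839)*((⅙)/(-20) + 458) = 992*((⅙)*(-1/20) + 458) = 992*(-1/120 + 458) = 992*(54959/120) = 6814916/15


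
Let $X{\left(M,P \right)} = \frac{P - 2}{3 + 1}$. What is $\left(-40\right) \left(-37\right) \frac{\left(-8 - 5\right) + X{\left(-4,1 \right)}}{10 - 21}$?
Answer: $\frac{19610}{11} \approx 1782.7$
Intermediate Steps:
$X{\left(M,P \right)} = - \frac{1}{2} + \frac{P}{4}$ ($X{\left(M,P \right)} = \frac{-2 + P}{4} = \left(-2 + P\right) \frac{1}{4} = - \frac{1}{2} + \frac{P}{4}$)
$\left(-40\right) \left(-37\right) \frac{\left(-8 - 5\right) + X{\left(-4,1 \right)}}{10 - 21} = \left(-40\right) \left(-37\right) \frac{\left(-8 - 5\right) + \left(- \frac{1}{2} + \frac{1}{4} \cdot 1\right)}{10 - 21} = 1480 \frac{-13 + \left(- \frac{1}{2} + \frac{1}{4}\right)}{-11} = 1480 \left(-13 - \frac{1}{4}\right) \left(- \frac{1}{11}\right) = 1480 \left(\left(- \frac{53}{4}\right) \left(- \frac{1}{11}\right)\right) = 1480 \cdot \frac{53}{44} = \frac{19610}{11}$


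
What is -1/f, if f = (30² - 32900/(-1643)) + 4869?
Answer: -1643/9511367 ≈ -0.00017274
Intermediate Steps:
f = 9511367/1643 (f = (900 - 32900*(-1/1643)) + 4869 = (900 + 32900/1643) + 4869 = 1511600/1643 + 4869 = 9511367/1643 ≈ 5789.0)
-1/f = -1/9511367/1643 = -1*1643/9511367 = -1643/9511367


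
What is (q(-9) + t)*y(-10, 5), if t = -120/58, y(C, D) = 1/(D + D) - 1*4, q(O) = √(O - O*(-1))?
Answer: 234/29 - 117*I*√2/10 ≈ 8.069 - 16.546*I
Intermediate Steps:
q(O) = √2*√O (q(O) = √(O + O) = √(2*O) = √2*√O)
y(C, D) = -4 + 1/(2*D) (y(C, D) = 1/(2*D) - 4 = -4 + 1/(2*D))
t = -60/29 (t = -120*1/58 = -60/29 ≈ -2.0690)
(q(-9) + t)*y(-10, 5) = (√2*√(-9) - 60/29)*(-4 + (½)/5) = (√2*(3*I) - 60/29)*(-4 + (½)*(⅕)) = (3*I*√2 - 60/29)*(-4 + ⅒) = (-60/29 + 3*I*√2)*(-39/10) = 234/29 - 117*I*√2/10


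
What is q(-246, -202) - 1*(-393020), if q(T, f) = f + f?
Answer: 392616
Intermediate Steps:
q(T, f) = 2*f
q(-246, -202) - 1*(-393020) = 2*(-202) - 1*(-393020) = -404 + 393020 = 392616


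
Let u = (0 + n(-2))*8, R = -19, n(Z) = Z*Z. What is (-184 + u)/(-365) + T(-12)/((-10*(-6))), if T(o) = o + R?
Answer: -439/4380 ≈ -0.10023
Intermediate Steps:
n(Z) = Z²
T(o) = -19 + o (T(o) = o - 19 = -19 + o)
u = 32 (u = (0 + (-2)²)*8 = (0 + 4)*8 = 4*8 = 32)
(-184 + u)/(-365) + T(-12)/((-10*(-6))) = (-184 + 32)/(-365) + (-19 - 12)/((-10*(-6))) = -152*(-1/365) - 31/60 = 152/365 - 31*1/60 = 152/365 - 31/60 = -439/4380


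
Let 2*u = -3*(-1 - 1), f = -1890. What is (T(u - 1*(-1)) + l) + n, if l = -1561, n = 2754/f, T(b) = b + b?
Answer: -54406/35 ≈ -1554.5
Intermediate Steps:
u = 3 (u = (-3*(-1 - 1))/2 = (-3*(-2))/2 = (½)*6 = 3)
T(b) = 2*b
n = -51/35 (n = 2754/(-1890) = 2754*(-1/1890) = -51/35 ≈ -1.4571)
(T(u - 1*(-1)) + l) + n = (2*(3 - 1*(-1)) - 1561) - 51/35 = (2*(3 + 1) - 1561) - 51/35 = (2*4 - 1561) - 51/35 = (8 - 1561) - 51/35 = -1553 - 51/35 = -54406/35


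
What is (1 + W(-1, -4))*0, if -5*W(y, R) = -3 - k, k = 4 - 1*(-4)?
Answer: 0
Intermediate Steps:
k = 8 (k = 4 + 4 = 8)
W(y, R) = 11/5 (W(y, R) = -(-3 - 1*8)/5 = -(-3 - 8)/5 = -⅕*(-11) = 11/5)
(1 + W(-1, -4))*0 = (1 + 11/5)*0 = (16/5)*0 = 0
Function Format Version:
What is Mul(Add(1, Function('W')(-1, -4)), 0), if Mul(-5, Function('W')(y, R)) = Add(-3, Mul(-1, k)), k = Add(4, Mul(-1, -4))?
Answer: 0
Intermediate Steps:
k = 8 (k = Add(4, 4) = 8)
Function('W')(y, R) = Rational(11, 5) (Function('W')(y, R) = Mul(Rational(-1, 5), Add(-3, Mul(-1, 8))) = Mul(Rational(-1, 5), Add(-3, -8)) = Mul(Rational(-1, 5), -11) = Rational(11, 5))
Mul(Add(1, Function('W')(-1, -4)), 0) = Mul(Add(1, Rational(11, 5)), 0) = Mul(Rational(16, 5), 0) = 0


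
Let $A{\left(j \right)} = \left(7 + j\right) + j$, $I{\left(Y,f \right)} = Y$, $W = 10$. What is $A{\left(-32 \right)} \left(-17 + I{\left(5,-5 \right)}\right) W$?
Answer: $6840$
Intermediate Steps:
$A{\left(j \right)} = 7 + 2 j$
$A{\left(-32 \right)} \left(-17 + I{\left(5,-5 \right)}\right) W = \left(7 + 2 \left(-32\right)\right) \left(-17 + 5\right) 10 = \left(7 - 64\right) \left(\left(-12\right) 10\right) = \left(-57\right) \left(-120\right) = 6840$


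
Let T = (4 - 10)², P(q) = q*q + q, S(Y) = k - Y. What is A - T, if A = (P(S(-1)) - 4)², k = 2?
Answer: 28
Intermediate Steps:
S(Y) = 2 - Y
P(q) = q + q² (P(q) = q² + q = q + q²)
T = 36 (T = (-6)² = 36)
A = 64 (A = ((2 - 1*(-1))*(1 + (2 - 1*(-1))) - 4)² = ((2 + 1)*(1 + (2 + 1)) - 4)² = (3*(1 + 3) - 4)² = (3*4 - 4)² = (12 - 4)² = 8² = 64)
A - T = 64 - 1*36 = 64 - 36 = 28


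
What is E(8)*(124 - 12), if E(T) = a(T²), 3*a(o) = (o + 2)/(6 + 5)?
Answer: 224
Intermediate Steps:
a(o) = 2/33 + o/33 (a(o) = ((o + 2)/(6 + 5))/3 = ((2 + o)/11)/3 = ((2 + o)*(1/11))/3 = (2/11 + o/11)/3 = 2/33 + o/33)
E(T) = 2/33 + T²/33
E(8)*(124 - 12) = (2/33 + (1/33)*8²)*(124 - 12) = (2/33 + (1/33)*64)*112 = (2/33 + 64/33)*112 = 2*112 = 224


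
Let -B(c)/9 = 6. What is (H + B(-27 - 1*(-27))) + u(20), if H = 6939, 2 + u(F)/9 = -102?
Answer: 5949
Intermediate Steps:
u(F) = -936 (u(F) = -18 + 9*(-102) = -18 - 918 = -936)
B(c) = -54 (B(c) = -9*6 = -54)
(H + B(-27 - 1*(-27))) + u(20) = (6939 - 54) - 936 = 6885 - 936 = 5949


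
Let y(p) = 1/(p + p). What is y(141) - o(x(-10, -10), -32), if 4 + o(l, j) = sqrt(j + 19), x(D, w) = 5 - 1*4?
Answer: 1129/282 - I*sqrt(13) ≈ 4.0035 - 3.6056*I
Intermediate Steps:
x(D, w) = 1 (x(D, w) = 5 - 4 = 1)
o(l, j) = -4 + sqrt(19 + j) (o(l, j) = -4 + sqrt(j + 19) = -4 + sqrt(19 + j))
y(p) = 1/(2*p)
y(141) - o(x(-10, -10), -32) = (1/2)/141 - (-4 + sqrt(19 - 32)) = (1/2)*(1/141) - (-4 + sqrt(-13)) = 1/282 - (-4 + I*sqrt(13)) = 1/282 + (4 - I*sqrt(13)) = 1129/282 - I*sqrt(13)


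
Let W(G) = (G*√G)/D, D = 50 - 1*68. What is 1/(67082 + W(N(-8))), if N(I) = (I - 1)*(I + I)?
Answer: 1/66986 ≈ 1.4928e-5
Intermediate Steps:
D = -18 (D = 50 - 68 = -18)
N(I) = 2*I*(-1 + I) (N(I) = (-1 + I)*(2*I) = 2*I*(-1 + I))
W(G) = -G^(3/2)/18 (W(G) = (G*√G)/(-18) = G^(3/2)*(-1/18) = -G^(3/2)/18)
1/(67082 + W(N(-8))) = 1/(67082 - (2*(-8)*(-1 - 8))^(3/2)/18) = 1/(67082 - (2*(-8)*(-9))^(3/2)/18) = 1/(67082 - 144^(3/2)/18) = 1/(67082 - 1/18*1728) = 1/(67082 - 96) = 1/66986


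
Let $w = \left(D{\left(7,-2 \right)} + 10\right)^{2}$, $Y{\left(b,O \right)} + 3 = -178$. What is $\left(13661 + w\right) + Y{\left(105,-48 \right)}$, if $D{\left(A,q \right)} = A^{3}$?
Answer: $138089$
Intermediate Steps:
$Y{\left(b,O \right)} = -181$ ($Y{\left(b,O \right)} = -3 - 178 = -181$)
$w = 124609$ ($w = \left(7^{3} + 10\right)^{2} = \left(343 + 10\right)^{2} = 353^{2} = 124609$)
$\left(13661 + w\right) + Y{\left(105,-48 \right)} = \left(13661 + 124609\right) - 181 = 138270 - 181 = 138089$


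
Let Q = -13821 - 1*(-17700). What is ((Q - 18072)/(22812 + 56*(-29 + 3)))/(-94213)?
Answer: 747/105895412 ≈ 7.0541e-6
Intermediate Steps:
Q = 3879 (Q = -13821 + 17700 = 3879)
((Q - 18072)/(22812 + 56*(-29 + 3)))/(-94213) = ((3879 - 18072)/(22812 + 56*(-29 + 3)))/(-94213) = -14193/(22812 + 56*(-26))*(-1/94213) = -14193/(22812 - 1456)*(-1/94213) = -14193/21356*(-1/94213) = -14193*1/21356*(-1/94213) = -747/1124*(-1/94213) = 747/105895412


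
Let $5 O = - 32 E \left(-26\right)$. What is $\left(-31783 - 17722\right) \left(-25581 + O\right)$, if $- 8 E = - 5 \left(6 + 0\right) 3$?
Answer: $1173714045$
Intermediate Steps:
$E = \frac{45}{4}$ ($E = - \frac{- 5 \left(6 + 0\right) 3}{8} = - \frac{\left(-5\right) 6 \cdot 3}{8} = - \frac{\left(-30\right) 3}{8} = \left(- \frac{1}{8}\right) \left(-90\right) = \frac{45}{4} \approx 11.25$)
$O = 1872$ ($O = \frac{\left(-32\right) \frac{45}{4} \left(-26\right)}{5} = \frac{\left(-360\right) \left(-26\right)}{5} = \frac{1}{5} \cdot 9360 = 1872$)
$\left(-31783 - 17722\right) \left(-25581 + O\right) = \left(-31783 - 17722\right) \left(-25581 + 1872\right) = \left(-49505\right) \left(-23709\right) = 1173714045$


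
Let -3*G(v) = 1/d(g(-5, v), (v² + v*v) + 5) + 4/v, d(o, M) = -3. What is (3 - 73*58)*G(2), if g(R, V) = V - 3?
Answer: 21155/9 ≈ 2350.6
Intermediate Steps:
g(R, V) = -3 + V
G(v) = ⅑ - 4/(3*v) (G(v) = -(1/(-3) + 4/v)/3 = -(1*(-⅓) + 4/v)/3 = -(-⅓ + 4/v)/3 = ⅑ - 4/(3*v))
(3 - 73*58)*G(2) = (3 - 73*58)*((⅑)*(-12 + 2)/2) = (3 - 4234)*((⅑)*(½)*(-10)) = -4231*(-5/9) = 21155/9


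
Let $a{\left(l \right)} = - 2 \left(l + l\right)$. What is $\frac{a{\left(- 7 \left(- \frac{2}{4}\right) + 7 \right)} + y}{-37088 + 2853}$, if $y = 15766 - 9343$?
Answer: $- \frac{6381}{34235} \approx -0.18639$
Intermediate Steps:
$y = 6423$
$a{\left(l \right)} = - 4 l$ ($a{\left(l \right)} = - 2 \cdot 2 l = - 4 l$)
$\frac{a{\left(- 7 \left(- \frac{2}{4}\right) + 7 \right)} + y}{-37088 + 2853} = \frac{- 4 \left(- 7 \left(- \frac{2}{4}\right) + 7\right) + 6423}{-37088 + 2853} = \frac{- 4 \left(- 7 \left(\left(-2\right) \frac{1}{4}\right) + 7\right) + 6423}{-34235} = \left(- 4 \left(\left(-7\right) \left(- \frac{1}{2}\right) + 7\right) + 6423\right) \left(- \frac{1}{34235}\right) = \left(- 4 \left(\frac{7}{2} + 7\right) + 6423\right) \left(- \frac{1}{34235}\right) = \left(\left(-4\right) \frac{21}{2} + 6423\right) \left(- \frac{1}{34235}\right) = \left(-42 + 6423\right) \left(- \frac{1}{34235}\right) = 6381 \left(- \frac{1}{34235}\right) = - \frac{6381}{34235}$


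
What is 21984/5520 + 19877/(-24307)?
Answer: 8846751/2795305 ≈ 3.1649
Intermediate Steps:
21984/5520 + 19877/(-24307) = 21984*(1/5520) + 19877*(-1/24307) = 458/115 - 19877/24307 = 8846751/2795305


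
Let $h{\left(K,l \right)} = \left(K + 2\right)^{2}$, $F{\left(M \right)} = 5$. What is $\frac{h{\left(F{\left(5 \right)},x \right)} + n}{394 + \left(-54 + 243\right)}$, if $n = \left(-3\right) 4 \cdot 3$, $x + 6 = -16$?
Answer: $\frac{13}{583} \approx 0.022298$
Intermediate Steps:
$x = -22$ ($x = -6 - 16 = -22$)
$h{\left(K,l \right)} = \left(2 + K\right)^{2}$
$n = -36$ ($n = \left(-12\right) 3 = -36$)
$\frac{h{\left(F{\left(5 \right)},x \right)} + n}{394 + \left(-54 + 243\right)} = \frac{\left(2 + 5\right)^{2} - 36}{394 + \left(-54 + 243\right)} = \frac{7^{2} - 36}{394 + 189} = \frac{49 - 36}{583} = 13 \cdot \frac{1}{583} = \frac{13}{583}$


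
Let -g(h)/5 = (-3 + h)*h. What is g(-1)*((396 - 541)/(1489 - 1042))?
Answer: 2900/447 ≈ 6.4877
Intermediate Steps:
g(h) = -5*h*(-3 + h) (g(h) = -5*(-3 + h)*h = -5*h*(-3 + h))
g(-1)*((396 - 541)/(1489 - 1042)) = (5*(-1)*(3 - 1*(-1)))*((396 - 541)/(1489 - 1042)) = (5*(-1)*(3 + 1))*(-145/447) = (5*(-1)*4)*(-145*1/447) = -20*(-145/447) = 2900/447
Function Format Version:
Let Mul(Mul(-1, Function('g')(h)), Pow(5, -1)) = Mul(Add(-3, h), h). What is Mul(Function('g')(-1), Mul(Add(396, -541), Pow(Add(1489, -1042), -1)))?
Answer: Rational(2900, 447) ≈ 6.4877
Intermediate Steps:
Function('g')(h) = Mul(-5, h, Add(-3, h)) (Function('g')(h) = Mul(-5, Mul(Add(-3, h), h)) = Mul(-5, Mul(h, Add(-3, h))) = Mul(-5, h, Add(-3, h)))
Mul(Function('g')(-1), Mul(Add(396, -541), Pow(Add(1489, -1042), -1))) = Mul(Mul(5, -1, Add(3, Mul(-1, -1))), Mul(Add(396, -541), Pow(Add(1489, -1042), -1))) = Mul(Mul(5, -1, Add(3, 1)), Mul(-145, Pow(447, -1))) = Mul(Mul(5, -1, 4), Mul(-145, Rational(1, 447))) = Mul(-20, Rational(-145, 447)) = Rational(2900, 447)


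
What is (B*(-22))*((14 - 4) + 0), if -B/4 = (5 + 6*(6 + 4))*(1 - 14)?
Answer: -743600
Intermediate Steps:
B = 3380 (B = -4*(5 + 6*(6 + 4))*(1 - 14) = -4*(5 + 6*10)*(-13) = -4*(5 + 60)*(-13) = -260*(-13) = -4*(-845) = 3380)
(B*(-22))*((14 - 4) + 0) = (3380*(-22))*((14 - 4) + 0) = -74360*(10 + 0) = -74360*10 = -743600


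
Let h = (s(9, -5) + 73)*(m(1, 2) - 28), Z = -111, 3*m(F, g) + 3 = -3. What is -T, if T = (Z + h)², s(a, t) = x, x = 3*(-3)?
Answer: -4124961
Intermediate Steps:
x = -9
m(F, g) = -2 (m(F, g) = -1 + (⅓)*(-3) = -1 - 1 = -2)
s(a, t) = -9
h = -1920 (h = (-9 + 73)*(-2 - 28) = 64*(-30) = -1920)
T = 4124961 (T = (-111 - 1920)² = (-2031)² = 4124961)
-T = -1*4124961 = -4124961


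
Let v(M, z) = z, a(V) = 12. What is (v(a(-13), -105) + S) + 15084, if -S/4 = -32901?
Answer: 146583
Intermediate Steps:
S = 131604 (S = -4*(-32901) = 131604)
(v(a(-13), -105) + S) + 15084 = (-105 + 131604) + 15084 = 131499 + 15084 = 146583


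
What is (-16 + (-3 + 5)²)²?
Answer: 144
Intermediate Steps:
(-16 + (-3 + 5)²)² = (-16 + 2²)² = (-16 + 4)² = (-12)² = 144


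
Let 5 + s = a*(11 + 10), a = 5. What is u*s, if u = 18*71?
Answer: 127800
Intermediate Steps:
s = 100 (s = -5 + 5*(11 + 10) = -5 + 5*21 = -5 + 105 = 100)
u = 1278
u*s = 1278*100 = 127800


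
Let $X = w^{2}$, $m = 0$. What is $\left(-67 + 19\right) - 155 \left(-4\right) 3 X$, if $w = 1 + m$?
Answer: $1812$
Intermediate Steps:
$w = 1$ ($w = 1 + 0 = 1$)
$X = 1$ ($X = 1^{2} = 1$)
$\left(-67 + 19\right) - 155 \left(-4\right) 3 X = \left(-67 + 19\right) - 155 \left(-4\right) 3 \cdot 1 = -48 - 155 \left(\left(-12\right) 1\right) = -48 - -1860 = -48 + 1860 = 1812$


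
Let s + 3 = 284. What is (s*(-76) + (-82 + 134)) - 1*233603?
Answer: -254907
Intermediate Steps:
s = 281 (s = -3 + 284 = 281)
(s*(-76) + (-82 + 134)) - 1*233603 = (281*(-76) + (-82 + 134)) - 1*233603 = (-21356 + 52) - 233603 = -21304 - 233603 = -254907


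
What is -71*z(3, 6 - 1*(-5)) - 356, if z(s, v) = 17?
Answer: -1563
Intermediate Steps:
-71*z(3, 6 - 1*(-5)) - 356 = -71*17 - 356 = -1207 - 356 = -1563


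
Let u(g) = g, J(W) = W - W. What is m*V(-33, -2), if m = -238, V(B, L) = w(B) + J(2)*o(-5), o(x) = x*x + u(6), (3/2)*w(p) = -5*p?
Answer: -26180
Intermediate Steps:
J(W) = 0
w(p) = -10*p/3 (w(p) = 2*(-5*p)/3 = -10*p/3)
o(x) = 6 + x² (o(x) = x*x + 6 = x² + 6 = 6 + x²)
V(B, L) = -10*B/3 (V(B, L) = -10*B/3 + 0*(6 + (-5)²) = -10*B/3 + 0*(6 + 25) = -10*B/3 + 0*31 = -10*B/3 + 0 = -10*B/3)
m*V(-33, -2) = -(-2380)*(-33)/3 = -238*110 = -26180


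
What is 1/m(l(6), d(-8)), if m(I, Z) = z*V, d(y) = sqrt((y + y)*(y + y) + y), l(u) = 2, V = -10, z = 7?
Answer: -1/70 ≈ -0.014286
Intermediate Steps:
d(y) = sqrt(y + 4*y**2) (d(y) = sqrt((2*y)*(2*y) + y) = sqrt(4*y**2 + y) = sqrt(y + 4*y**2))
m(I, Z) = -70 (m(I, Z) = 7*(-10) = -70)
1/m(l(6), d(-8)) = 1/(-70) = -1/70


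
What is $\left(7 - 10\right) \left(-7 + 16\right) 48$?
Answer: $-1296$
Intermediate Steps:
$\left(7 - 10\right) \left(-7 + 16\right) 48 = \left(-3\right) 9 \cdot 48 = \left(-27\right) 48 = -1296$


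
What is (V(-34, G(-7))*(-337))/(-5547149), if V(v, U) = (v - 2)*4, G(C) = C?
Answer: -48528/5547149 ≈ -0.0087483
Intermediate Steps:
V(v, U) = -8 + 4*v (V(v, U) = (-2 + v)*4 = -8 + 4*v)
(V(-34, G(-7))*(-337))/(-5547149) = ((-8 + 4*(-34))*(-337))/(-5547149) = ((-8 - 136)*(-337))*(-1/5547149) = -144*(-337)*(-1/5547149) = 48528*(-1/5547149) = -48528/5547149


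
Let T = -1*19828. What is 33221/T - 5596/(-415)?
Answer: 97170773/8228620 ≈ 11.809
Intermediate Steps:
T = -19828
33221/T - 5596/(-415) = 33221/(-19828) - 5596/(-415) = 33221*(-1/19828) - 5596*(-1/415) = -33221/19828 + 5596/415 = 97170773/8228620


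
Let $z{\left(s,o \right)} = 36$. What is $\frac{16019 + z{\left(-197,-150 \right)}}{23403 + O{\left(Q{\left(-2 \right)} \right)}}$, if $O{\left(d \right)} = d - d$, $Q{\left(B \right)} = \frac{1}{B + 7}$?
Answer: $\frac{16055}{23403} \approx 0.68602$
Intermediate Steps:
$Q{\left(B \right)} = \frac{1}{7 + B}$
$O{\left(d \right)} = 0$
$\frac{16019 + z{\left(-197,-150 \right)}}{23403 + O{\left(Q{\left(-2 \right)} \right)}} = \frac{16019 + 36}{23403 + 0} = \frac{16055}{23403}$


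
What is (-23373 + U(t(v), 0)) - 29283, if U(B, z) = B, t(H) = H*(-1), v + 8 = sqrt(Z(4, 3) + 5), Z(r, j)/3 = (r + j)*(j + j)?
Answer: -52648 - sqrt(131) ≈ -52659.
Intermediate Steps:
Z(r, j) = 6*j*(j + r) (Z(r, j) = 3*((r + j)*(j + j)) = 3*((j + r)*(2*j)) = 3*(2*j*(j + r)) = 6*j*(j + r))
v = -8 + sqrt(131) (v = -8 + sqrt(6*3*(3 + 4) + 5) = -8 + sqrt(6*3*7 + 5) = -8 + sqrt(126 + 5) = -8 + sqrt(131) ≈ 3.4455)
t(H) = -H
(-23373 + U(t(v), 0)) - 29283 = (-23373 - (-8 + sqrt(131))) - 29283 = (-23373 + (8 - sqrt(131))) - 29283 = (-23365 - sqrt(131)) - 29283 = -52648 - sqrt(131)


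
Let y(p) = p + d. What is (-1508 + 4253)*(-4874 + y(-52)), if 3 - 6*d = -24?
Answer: -27019035/2 ≈ -1.3510e+7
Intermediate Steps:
d = 9/2 (d = ½ - ⅙*(-24) = ½ + 4 = 9/2 ≈ 4.5000)
y(p) = 9/2 + p (y(p) = p + 9/2 = 9/2 + p)
(-1508 + 4253)*(-4874 + y(-52)) = (-1508 + 4253)*(-4874 + (9/2 - 52)) = 2745*(-4874 - 95/2) = 2745*(-9843/2) = -27019035/2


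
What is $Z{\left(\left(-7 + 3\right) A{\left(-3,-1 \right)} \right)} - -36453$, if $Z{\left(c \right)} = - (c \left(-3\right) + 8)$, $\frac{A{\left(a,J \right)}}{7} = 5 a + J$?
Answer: $37789$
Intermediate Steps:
$A{\left(a,J \right)} = 7 J + 35 a$ ($A{\left(a,J \right)} = 7 \left(5 a + J\right) = 7 \left(J + 5 a\right) = 7 J + 35 a$)
$Z{\left(c \right)} = -8 + 3 c$ ($Z{\left(c \right)} = - (- 3 c + 8) = - (8 - 3 c) = -8 + 3 c$)
$Z{\left(\left(-7 + 3\right) A{\left(-3,-1 \right)} \right)} - -36453 = \left(-8 + 3 \left(-7 + 3\right) \left(7 \left(-1\right) + 35 \left(-3\right)\right)\right) - -36453 = \left(-8 + 3 \left(- 4 \left(-7 - 105\right)\right)\right) + 36453 = \left(-8 + 3 \left(\left(-4\right) \left(-112\right)\right)\right) + 36453 = \left(-8 + 3 \cdot 448\right) + 36453 = \left(-8 + 1344\right) + 36453 = 1336 + 36453 = 37789$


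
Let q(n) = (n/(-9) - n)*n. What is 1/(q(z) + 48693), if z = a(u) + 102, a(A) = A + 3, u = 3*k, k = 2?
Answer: 1/35003 ≈ 2.8569e-5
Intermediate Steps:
u = 6 (u = 3*2 = 6)
a(A) = 3 + A
z = 111 (z = (3 + 6) + 102 = 9 + 102 = 111)
q(n) = -10*n²/9 (q(n) = (n*(-⅑) - n)*n = (-n/9 - n)*n = (-10*n/9)*n = -10*n²/9)
1/(q(z) + 48693) = 1/(-10/9*111² + 48693) = 1/(-10/9*12321 + 48693) = 1/(-13690 + 48693) = 1/35003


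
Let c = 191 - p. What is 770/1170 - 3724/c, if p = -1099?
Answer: -56063/25155 ≈ -2.2287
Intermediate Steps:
c = 1290 (c = 191 - 1*(-1099) = 191 + 1099 = 1290)
770/1170 - 3724/c = 770/1170 - 3724/1290 = 770*(1/1170) - 3724*1/1290 = 77/117 - 1862/645 = -56063/25155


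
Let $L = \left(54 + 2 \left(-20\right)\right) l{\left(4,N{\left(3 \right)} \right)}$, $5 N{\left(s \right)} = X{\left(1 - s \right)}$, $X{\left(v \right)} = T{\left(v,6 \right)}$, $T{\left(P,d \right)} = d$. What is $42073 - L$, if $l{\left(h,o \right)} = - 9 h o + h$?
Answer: $\frac{213109}{5} \approx 42622.0$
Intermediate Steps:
$X{\left(v \right)} = 6$
$N{\left(s \right)} = \frac{6}{5}$ ($N{\left(s \right)} = \frac{1}{5} \cdot 6 = \frac{6}{5}$)
$l{\left(h,o \right)} = h - 9 h o$ ($l{\left(h,o \right)} = - 9 h o + h = h - 9 h o$)
$L = - \frac{2744}{5}$ ($L = \left(54 + 2 \left(-20\right)\right) 4 \left(1 - \frac{54}{5}\right) = \left(54 - 40\right) 4 \left(1 - \frac{54}{5}\right) = 14 \cdot 4 \left(- \frac{49}{5}\right) = 14 \left(- \frac{196}{5}\right) = - \frac{2744}{5} \approx -548.8$)
$42073 - L = 42073 - - \frac{2744}{5} = 42073 + \frac{2744}{5} = \frac{213109}{5}$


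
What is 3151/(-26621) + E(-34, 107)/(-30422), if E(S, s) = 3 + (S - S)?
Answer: -13705655/115694866 ≈ -0.11846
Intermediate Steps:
E(S, s) = 3 (E(S, s) = 3 + 0 = 3)
3151/(-26621) + E(-34, 107)/(-30422) = 3151/(-26621) + 3/(-30422) = 3151*(-1/26621) + 3*(-1/30422) = -3151/26621 - 3/30422 = -13705655/115694866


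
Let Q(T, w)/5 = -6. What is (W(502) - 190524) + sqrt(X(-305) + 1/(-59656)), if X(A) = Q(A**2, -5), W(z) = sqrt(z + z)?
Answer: -190524 + 2*sqrt(251) + I*sqrt(26691302434)/29828 ≈ -1.9049e+5 + 5.4772*I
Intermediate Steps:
Q(T, w) = -30 (Q(T, w) = 5*(-6) = -30)
W(z) = sqrt(2)*sqrt(z) (W(z) = sqrt(2*z) = sqrt(2)*sqrt(z))
X(A) = -30
(W(502) - 190524) + sqrt(X(-305) + 1/(-59656)) = (sqrt(2)*sqrt(502) - 190524) + sqrt(-30 + 1/(-59656)) = (2*sqrt(251) - 190524) + sqrt(-30 - 1/59656) = (-190524 + 2*sqrt(251)) + sqrt(-1789681/59656) = (-190524 + 2*sqrt(251)) + I*sqrt(26691302434)/29828 = -190524 + 2*sqrt(251) + I*sqrt(26691302434)/29828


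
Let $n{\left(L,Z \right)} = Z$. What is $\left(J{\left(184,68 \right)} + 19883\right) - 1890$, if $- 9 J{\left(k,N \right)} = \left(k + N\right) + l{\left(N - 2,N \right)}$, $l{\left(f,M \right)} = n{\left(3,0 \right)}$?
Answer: $17965$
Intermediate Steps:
$l{\left(f,M \right)} = 0$
$J{\left(k,N \right)} = - \frac{N}{9} - \frac{k}{9}$ ($J{\left(k,N \right)} = - \frac{\left(k + N\right) + 0}{9} = - \frac{\left(N + k\right) + 0}{9} = - \frac{N + k}{9} = - \frac{N}{9} - \frac{k}{9}$)
$\left(J{\left(184,68 \right)} + 19883\right) - 1890 = \left(\left(\left(- \frac{1}{9}\right) 68 - \frac{184}{9}\right) + 19883\right) - 1890 = \left(\left(- \frac{68}{9} - \frac{184}{9}\right) + 19883\right) - 1890 = \left(-28 + 19883\right) - 1890 = 19855 - 1890 = 17965$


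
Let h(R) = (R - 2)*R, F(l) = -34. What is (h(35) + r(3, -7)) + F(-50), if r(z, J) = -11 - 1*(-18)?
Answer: 1128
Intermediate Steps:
r(z, J) = 7 (r(z, J) = -11 + 18 = 7)
h(R) = R*(-2 + R) (h(R) = (-2 + R)*R = R*(-2 + R))
(h(35) + r(3, -7)) + F(-50) = (35*(-2 + 35) + 7) - 34 = (35*33 + 7) - 34 = (1155 + 7) - 34 = 1162 - 34 = 1128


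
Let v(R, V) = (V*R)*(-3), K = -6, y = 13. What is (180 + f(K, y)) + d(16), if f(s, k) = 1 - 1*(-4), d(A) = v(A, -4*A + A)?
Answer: 2489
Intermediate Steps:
v(R, V) = -3*R*V (v(R, V) = (R*V)*(-3) = -3*R*V)
d(A) = 9*A² (d(A) = -3*A*(-4*A + A) = -3*A*(-3*A) = 9*A²)
f(s, k) = 5 (f(s, k) = 1 + 4 = 5)
(180 + f(K, y)) + d(16) = (180 + 5) + 9*16² = 185 + 9*256 = 185 + 2304 = 2489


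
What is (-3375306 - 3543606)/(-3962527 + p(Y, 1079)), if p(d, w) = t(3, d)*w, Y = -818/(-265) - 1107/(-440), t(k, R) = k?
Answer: 3459456/1979645 ≈ 1.7475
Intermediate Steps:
Y = 26131/4664 (Y = -818*(-1/265) - 1107*(-1/440) = 818/265 + 1107/440 = 26131/4664 ≈ 5.6027)
p(d, w) = 3*w
(-3375306 - 3543606)/(-3962527 + p(Y, 1079)) = (-3375306 - 3543606)/(-3962527 + 3*1079) = -6918912/(-3962527 + 3237) = -6918912/(-3959290) = -6918912*(-1/3959290) = 3459456/1979645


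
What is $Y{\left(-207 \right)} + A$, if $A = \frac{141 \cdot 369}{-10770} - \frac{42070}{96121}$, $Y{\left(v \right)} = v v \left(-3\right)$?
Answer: $- \frac{44360095669133}{345074390} \approx -1.2855 \cdot 10^{5}$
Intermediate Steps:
$Y{\left(v \right)} = - 3 v^{2}$ ($Y{\left(v \right)} = v^{2} \left(-3\right) = - 3 v^{2}$)
$A = - \frac{1818057803}{345074390}$ ($A = 52029 \left(- \frac{1}{10770}\right) - \frac{42070}{96121} = - \frac{17343}{3590} - \frac{42070}{96121} = - \frac{1818057803}{345074390} \approx -5.2686$)
$Y{\left(-207 \right)} + A = - 3 \left(-207\right)^{2} - \frac{1818057803}{345074390} = \left(-3\right) 42849 - \frac{1818057803}{345074390} = -128547 - \frac{1818057803}{345074390} = - \frac{44360095669133}{345074390}$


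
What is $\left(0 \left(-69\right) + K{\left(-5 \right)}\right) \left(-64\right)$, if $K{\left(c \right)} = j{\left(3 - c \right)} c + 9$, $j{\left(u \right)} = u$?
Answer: $1984$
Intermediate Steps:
$K{\left(c \right)} = 9 + c \left(3 - c\right)$ ($K{\left(c \right)} = \left(3 - c\right) c + 9 = c \left(3 - c\right) + 9 = 9 + c \left(3 - c\right)$)
$\left(0 \left(-69\right) + K{\left(-5 \right)}\right) \left(-64\right) = \left(0 \left(-69\right) + \left(9 - - 5 \left(-3 - 5\right)\right)\right) \left(-64\right) = \left(0 + \left(9 - \left(-5\right) \left(-8\right)\right)\right) \left(-64\right) = \left(0 + \left(9 - 40\right)\right) \left(-64\right) = \left(0 - 31\right) \left(-64\right) = \left(-31\right) \left(-64\right) = 1984$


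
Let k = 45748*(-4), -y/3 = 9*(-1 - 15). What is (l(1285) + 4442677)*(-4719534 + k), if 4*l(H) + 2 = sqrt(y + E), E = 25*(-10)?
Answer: -21780337050839 - 2451263*sqrt(182)/2 ≈ -2.1780e+13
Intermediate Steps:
E = -250
y = 432 (y = -27*(-1 - 15) = -27*(-16) = -3*(-144) = 432)
l(H) = -1/2 + sqrt(182)/4 (l(H) = -1/2 + sqrt(432 - 250)/4 = -1/2 + sqrt(182)/4)
k = -182992
(l(1285) + 4442677)*(-4719534 + k) = ((-1/2 + sqrt(182)/4) + 4442677)*(-4719534 - 182992) = (8885353/2 + sqrt(182)/4)*(-4902526) = -21780337050839 - 2451263*sqrt(182)/2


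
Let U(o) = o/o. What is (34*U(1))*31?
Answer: 1054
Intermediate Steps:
U(o) = 1
(34*U(1))*31 = (34*1)*31 = 34*31 = 1054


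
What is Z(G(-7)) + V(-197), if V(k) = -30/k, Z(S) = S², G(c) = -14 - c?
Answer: 9683/197 ≈ 49.152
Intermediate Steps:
Z(G(-7)) + V(-197) = (-14 - 1*(-7))² - 30/(-197) = (-14 + 7)² - 30*(-1/197) = (-7)² + 30/197 = 49 + 30/197 = 9683/197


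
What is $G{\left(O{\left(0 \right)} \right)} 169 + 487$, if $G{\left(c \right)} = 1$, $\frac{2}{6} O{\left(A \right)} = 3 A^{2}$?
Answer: $656$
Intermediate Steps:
$O{\left(A \right)} = 9 A^{2}$ ($O{\left(A \right)} = 3 \cdot 3 A^{2} = 9 A^{2}$)
$G{\left(O{\left(0 \right)} \right)} 169 + 487 = 1 \cdot 169 + 487 = 169 + 487 = 656$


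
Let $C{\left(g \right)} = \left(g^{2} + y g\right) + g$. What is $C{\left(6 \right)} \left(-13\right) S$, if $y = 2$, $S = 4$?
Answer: $-2808$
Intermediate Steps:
$C{\left(g \right)} = g^{2} + 3 g$ ($C{\left(g \right)} = \left(g^{2} + 2 g\right) + g = g^{2} + 3 g$)
$C{\left(6 \right)} \left(-13\right) S = 6 \left(3 + 6\right) \left(-13\right) 4 = 6 \cdot 9 \left(-13\right) 4 = 54 \left(-13\right) 4 = \left(-702\right) 4 = -2808$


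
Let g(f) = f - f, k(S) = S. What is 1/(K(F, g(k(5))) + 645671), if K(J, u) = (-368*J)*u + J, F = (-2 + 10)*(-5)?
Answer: 1/645631 ≈ 1.5489e-6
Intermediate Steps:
g(f) = 0
F = -40 (F = 8*(-5) = -40)
K(J, u) = J - 368*J*u (K(J, u) = -368*J*u + J = J - 368*J*u)
1/(K(F, g(k(5))) + 645671) = 1/(-40*(1 - 368*0) + 645671) = 1/(-40*(1 + 0) + 645671) = 1/(-40*1 + 645671) = 1/(-40 + 645671) = 1/645631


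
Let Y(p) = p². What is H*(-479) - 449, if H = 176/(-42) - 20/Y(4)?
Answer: 181187/84 ≈ 2157.0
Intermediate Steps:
H = -457/84 (H = 176/(-42) - 20/(4²) = 176*(-1/42) - 20/16 = -88/21 - 20*1/16 = -88/21 - 5/4 = -457/84 ≈ -5.4405)
H*(-479) - 449 = -457/84*(-479) - 449 = 218903/84 - 449 = 181187/84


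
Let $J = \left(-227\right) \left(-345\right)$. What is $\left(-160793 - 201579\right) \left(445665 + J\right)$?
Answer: $-189875680560$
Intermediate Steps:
$J = 78315$
$\left(-160793 - 201579\right) \left(445665 + J\right) = \left(-160793 - 201579\right) \left(445665 + 78315\right) = \left(-362372\right) 523980 = -189875680560$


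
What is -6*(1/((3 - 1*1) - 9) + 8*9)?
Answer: -3018/7 ≈ -431.14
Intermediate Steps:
-6*(1/((3 - 1*1) - 9) + 8*9) = -6*(1/((3 - 1) - 9) + 72) = -6*(1/(2 - 9) + 72) = -6*(1/(-7) + 72) = -6*(-⅐ + 72) = -6*503/7 = -3018/7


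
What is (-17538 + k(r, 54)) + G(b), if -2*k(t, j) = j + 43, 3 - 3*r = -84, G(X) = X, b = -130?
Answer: -35433/2 ≈ -17717.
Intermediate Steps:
r = 29 (r = 1 - 1/3*(-84) = 1 + 28 = 29)
k(t, j) = -43/2 - j/2 (k(t, j) = -(j + 43)/2 = -(43 + j)/2 = -43/2 - j/2)
(-17538 + k(r, 54)) + G(b) = (-17538 + (-43/2 - 1/2*54)) - 130 = (-17538 + (-43/2 - 27)) - 130 = (-17538 - 97/2) - 130 = -35173/2 - 130 = -35433/2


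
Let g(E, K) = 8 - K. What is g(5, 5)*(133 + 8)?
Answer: 423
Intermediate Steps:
g(5, 5)*(133 + 8) = (8 - 1*5)*(133 + 8) = (8 - 5)*141 = 3*141 = 423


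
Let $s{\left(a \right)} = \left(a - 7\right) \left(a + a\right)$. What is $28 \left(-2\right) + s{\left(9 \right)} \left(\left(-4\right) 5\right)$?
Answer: $-776$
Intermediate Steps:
$s{\left(a \right)} = 2 a \left(-7 + a\right)$ ($s{\left(a \right)} = \left(-7 + a\right) 2 a = 2 a \left(-7 + a\right)$)
$28 \left(-2\right) + s{\left(9 \right)} \left(\left(-4\right) 5\right) = 28 \left(-2\right) + 2 \cdot 9 \left(-7 + 9\right) \left(\left(-4\right) 5\right) = -56 + 2 \cdot 9 \cdot 2 \left(-20\right) = -56 + 36 \left(-20\right) = -56 - 720 = -776$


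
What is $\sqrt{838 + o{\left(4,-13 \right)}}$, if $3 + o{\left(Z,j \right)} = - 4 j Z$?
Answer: $\sqrt{1043} \approx 32.296$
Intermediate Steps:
$o{\left(Z,j \right)} = -3 - 4 Z j$ ($o{\left(Z,j \right)} = -3 + - 4 j Z = -3 - 4 Z j$)
$\sqrt{838 + o{\left(4,-13 \right)}} = \sqrt{838 - \left(3 + 16 \left(-13\right)\right)} = \sqrt{838 + \left(-3 + 208\right)} = \sqrt{838 + 205} = \sqrt{1043}$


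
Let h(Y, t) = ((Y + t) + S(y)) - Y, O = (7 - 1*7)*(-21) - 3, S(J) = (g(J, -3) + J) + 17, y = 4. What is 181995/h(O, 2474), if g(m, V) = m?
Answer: 60665/833 ≈ 72.827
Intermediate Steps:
S(J) = 17 + 2*J (S(J) = (J + J) + 17 = 2*J + 17 = 17 + 2*J)
O = -3 (O = (7 - 7)*(-21) - 3 = 0*(-21) - 3 = 0 - 3 = -3)
h(Y, t) = 25 + t (h(Y, t) = ((Y + t) + (17 + 2*4)) - Y = ((Y + t) + (17 + 8)) - Y = ((Y + t) + 25) - Y = (25 + Y + t) - Y = 25 + t)
181995/h(O, 2474) = 181995/(25 + 2474) = 181995/2499 = 181995*(1/2499) = 60665/833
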